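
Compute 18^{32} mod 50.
26

Using successive squaring:
Binary expansion of 32: 100000
Powers of 18 mod 50 (each is the square of the previous):
  18^1 ≡ 18 (mod 50)
  18^2 ≡ 18² = 324 ≡ 24 (mod 50)
  18^4 ≡ 24² = 576 ≡ 26 (mod 50)
  18^8 ≡ 26² = 676 ≡ 26 (mod 50)
  18^16 ≡ 26² = 676 ≡ 26 (mod 50)
  18^32 ≡ 26² = 676 ≡ 26 (mod 50)
32 is a power of 2, so 18^32 is the last square: ≡ 26 (mod 50)
Result: 18^32 ≡ 26 (mod 50)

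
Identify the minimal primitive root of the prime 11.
p - 1 = 10 has prime divisors 2, 5. h is a primitive root mod 11 iff h^(10/q) ≢ 1 (mod 11) for each such q.
h = 2: 2^5 ≡ 10, 2^2 ≡ 4 (mod 11); none is 1, so 2 has order 10 and is a primitive root.
The smallest primitive root mod 11 is g = 2.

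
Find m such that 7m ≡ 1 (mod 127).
7^(-1) ≡ 109 (mod 127). Verification: 7 × 109 = 763 ≡ 1 (mod 127)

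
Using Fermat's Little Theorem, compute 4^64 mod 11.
By Fermat: 4^{10} ≡ 1 (mod 11). 64 = 6×10 + 4. So 4^{64} ≡ 4^{4} ≡ 3 (mod 11)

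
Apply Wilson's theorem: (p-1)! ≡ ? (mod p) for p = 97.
By Wilson's theorem, (96)! ≡ -1 ≡ 96 (mod 97)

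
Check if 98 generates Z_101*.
p - 1 = 100 has prime divisors 2, 5. Check 98^(100/q) mod 101 for each: 98^(100/2) = 98^50 ≡ 100, 98^(100/5) = 98^20 ≡ 84 (mod 101). None of these is 1, so 98 has order 100 = φ(101), so it is a primitive root mod 101.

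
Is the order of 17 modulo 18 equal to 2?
Yes, ord_18(17) = 2.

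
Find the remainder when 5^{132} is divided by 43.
By Fermat: 5^{42} ≡ 1 (mod 43). 132 = 3×42 + 6. So 5^{132} ≡ 5^{6} ≡ 16 (mod 43)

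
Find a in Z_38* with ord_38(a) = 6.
27 has order 6 mod 38 since 27^{6} ≡ 1 (mod 38) and no smaller power works.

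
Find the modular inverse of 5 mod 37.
5^(-1) ≡ 15 (mod 37). Verification: 5 × 15 = 75 ≡ 1 (mod 37)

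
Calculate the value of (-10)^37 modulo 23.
Using Fermat: (-10)^{22} ≡ 1 (mod 23). 37 ≡ 15 (mod 22). So (-10)^{37} ≡ (-10)^{15} ≡ 18 (mod 23)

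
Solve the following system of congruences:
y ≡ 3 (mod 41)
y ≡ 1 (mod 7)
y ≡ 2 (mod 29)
5251

Using the Chinese Remainder Theorem:
M = product of moduli = 8323
For equation 1: M_1 = 203, 203 ≡ 39 (mod 41), inverse of 203 mod 41 is 20 (check: 39 × 20 = 780 ≡ 1 (mod 41))
For equation 2: M_2 = 1189, 1189 ≡ 6 (mod 7), inverse of 1189 mod 7 is 6 (check: 6 × 6 = 36 ≡ 1 (mod 7))
For equation 3: M_3 = 287, 287 ≡ 26 (mod 29), inverse of 287 mod 29 is 19 (check: 26 × 19 = 494 ≡ 1 (mod 29))
Combine: y ≡ Σ r_i×M_i×(M_i⁻¹ mod m_i) = 3×203×20 + 1×1189×6 + 2×287×19 = 12180 + 7134 + 10906 = 30220
30220 mod 8323 = 5251
y ≡ 5251 (mod 8323)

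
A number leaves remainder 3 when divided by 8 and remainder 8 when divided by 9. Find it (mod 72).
M = 8 × 9 = 72. M₁ = 9, y₁ ≡ 1 (mod 8). M₂ = 8, y₂ ≡ 8 (mod 9). t = 3×9×1 + 8×8×8 ≡ 35 (mod 72)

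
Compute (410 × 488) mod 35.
20

(410 × 488) = 200080
200080 mod 35 = 20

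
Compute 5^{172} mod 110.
25

Using successive squaring:
Binary expansion of 172: 10101100
Powers of 5 mod 110 (each is the square of the previous):
  5^1 ≡ 5 (mod 110)
  5^2 ≡ 5² = 25 ≡ 25 (mod 110)
  5^4 ≡ 25² = 625 ≡ 75 (mod 110)
  5^8 ≡ 75² = 5625 ≡ 15 (mod 110)
  5^16 ≡ 15² = 225 ≡ 5 (mod 110)
  5^32 ≡ 5² = 25 ≡ 25 (mod 110)
  5^64 ≡ 25² = 625 ≡ 75 (mod 110)
  5^128 ≡ 75² = 5625 ≡ 15 (mod 110)
172 = 128 + 32 + 8 + 4, so 5^172 = 5^128 × 5^32 × 5^8 × 5^4 ≡ 15 × 25 × 15 × 75 (mod 110)
Multiplying step by step:
  15 × 25 = 375 ≡ 45 (mod 110)
  45 × 15 = 675 ≡ 15 (mod 110)
  15 × 75 = 1125 ≡ 25 (mod 110)
Result: 5^172 ≡ 25 (mod 110)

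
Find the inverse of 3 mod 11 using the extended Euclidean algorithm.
Extended GCD: 3(4) + 11(-1) = 1. So 3^(-1) ≡ 4 ≡ 4 (mod 11). Verify: 3 × 4 = 12 ≡ 1 (mod 11)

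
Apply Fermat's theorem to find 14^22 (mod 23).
By Fermat's Little Theorem, 14^{22} ≡ 1 (mod 23) since 23 is prime and gcd(14, 23) = 1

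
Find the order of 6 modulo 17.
Powers of 6 mod 17: 6^1≡6, 6^2≡2, 6^3≡12, 6^4≡4, 6^5≡7, 6^6≡8, 6^7≡14, 6^8≡16, 6^9≡11, 6^10≡15, 6^11≡5, 6^12≡13, 6^13≡10, 6^14≡9, 6^15≡3, 6^16≡1. Order = 16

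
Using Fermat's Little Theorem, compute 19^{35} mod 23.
7

By Fermat's Little Theorem, a^(p-1) ≡ 1 (mod p) for prime p and gcd(a, p) = 1
Here p = 23, so 19^22 ≡ 1 (mod 23)
We can reduce the exponent: 35 mod 22 = 13
So 19^35 ≡ 19^13 (mod 23)
Computing: 19^13 mod 23 = 7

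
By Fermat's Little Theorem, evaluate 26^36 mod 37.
By Fermat's Little Theorem, 26^{36} ≡ 1 (mod 37) since 37 is prime and gcd(26, 37) = 1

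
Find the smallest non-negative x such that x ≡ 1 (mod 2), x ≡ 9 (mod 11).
9

Using the Chinese Remainder Theorem:
M = product of moduli = 22
For equation 1: M_1 = 11, 11 ≡ 1 (mod 2), inverse of 11 mod 2 is 1 (check: 1 × 1 = 1 ≡ 1 (mod 2))
For equation 2: M_2 = 2, 2 ≡ 2 (mod 11), inverse of 2 mod 11 is 6 (check: 2 × 6 = 12 ≡ 1 (mod 11))
Combine: x ≡ Σ r_i×M_i×(M_i⁻¹ mod m_i) = 1×11×1 + 9×2×6 = 11 + 108 = 119
119 mod 22 = 9
x ≡ 9 (mod 22)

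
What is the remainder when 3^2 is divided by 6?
2 = 2 (binary 10). Repeated squaring mod 6: 3^1 ≡ 3; 3^2 ≡ 3² = 9 ≡ 3. So 3^2 ≡ 3 (mod 6).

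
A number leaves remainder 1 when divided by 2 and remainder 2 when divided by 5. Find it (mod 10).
M = 2 × 5 = 10. M₁ = 5, y₁ ≡ 1 (mod 2). M₂ = 2, y₂ ≡ 3 (mod 5). x = 1×5×1 + 2×2×3 ≡ 7 (mod 10)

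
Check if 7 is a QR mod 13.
By Euler's criterion: 7^{6} ≡ 12 (mod 13). Since this equals -1 (≡ 12), 7 is not a QR.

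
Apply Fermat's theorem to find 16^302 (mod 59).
By Fermat: 16^{58} ≡ 1 (mod 59). 302 = 5×58 + 12. So 16^{302} ≡ 16^{12} ≡ 45 (mod 59)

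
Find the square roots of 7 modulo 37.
The square roots of 7 mod 37 are 9 and 28. Verify: 9² = 81 ≡ 7 (mod 37)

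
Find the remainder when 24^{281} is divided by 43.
By Fermat: 24^{42} ≡ 1 (mod 43). 281 = 6×42 + 29. So 24^{281} ≡ 24^{29} ≡ 15 (mod 43)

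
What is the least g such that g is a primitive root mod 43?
p - 1 = 42 has prime divisors 2, 3, 7. h is a primitive root mod 43 iff h^(42/q) ≢ 1 (mod 43) for each such q.
h = 2: 2^21 ≡ 42, 2^14 ≡ 1, 2^6 ≡ 21 (mod 43); 2^14 ≡ 1, so not a primitive root.
h = 3: 3^21 ≡ 42, 3^14 ≡ 36, 3^6 ≡ 41 (mod 43); none is 1, so 3 has order 42 and is a primitive root.
The smallest primitive root mod 43 is g = 3.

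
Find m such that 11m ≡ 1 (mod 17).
11^(-1) ≡ 14 (mod 17). Verification: 11 × 14 = 154 ≡ 1 (mod 17)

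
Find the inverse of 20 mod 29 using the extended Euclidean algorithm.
Extended GCD: 20(-13) + 29(9) = 1. So 20^(-1) ≡ 16 ≡ 16 (mod 29). Verify: 20 × 16 = 320 ≡ 1 (mod 29)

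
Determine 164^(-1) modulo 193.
164^(-1) ≡ 173 (mod 193). Verification: 164 × 173 = 28372 ≡ 1 (mod 193)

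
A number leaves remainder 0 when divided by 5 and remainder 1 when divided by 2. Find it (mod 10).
M = 5 × 2 = 10. M₁ = 2, y₁ ≡ 3 (mod 5). M₂ = 5, y₂ ≡ 1 (mod 2). y = 0×2×3 + 1×5×1 ≡ 5 (mod 10)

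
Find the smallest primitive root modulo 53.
2

A primitive root g modulo p has order p-1 = 52
Prime divisors of 52: [2, 13]
g is a primitive root iff g^(52/q) ≢ 1 (mod 53) for each prime divisor q
Testing small values:
  g = 2: 2^26 ≡ 52, 2^4 ≡ 16 (mod 53) → none is 1, primitive root!
The smallest primitive root is 2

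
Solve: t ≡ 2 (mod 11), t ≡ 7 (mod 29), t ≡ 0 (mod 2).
M = 11 × 29 × 2 = 638. M₁ = 58, y₁ ≡ 4 (mod 11). M₂ = 22, y₂ ≡ 4 (mod 29). M₃ = 319, y₃ ≡ 1 (mod 2). t = 2×58×4 + 7×22×4 + 0×319×1 ≡ 442 (mod 638)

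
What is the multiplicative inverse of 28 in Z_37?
28^(-1) ≡ 4 (mod 37). Verification: 28 × 4 = 112 ≡ 1 (mod 37)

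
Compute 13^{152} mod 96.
1

Using successive squaring:
Binary expansion of 152: 10011000
Powers of 13 mod 96 (each is the square of the previous):
  13^1 ≡ 13 (mod 96)
  13^2 ≡ 13² = 169 ≡ 73 (mod 96)
  13^4 ≡ 73² = 5329 ≡ 49 (mod 96)
  13^8 ≡ 49² = 2401 ≡ 1 (mod 96)
  13^16 ≡ 1² = 1 ≡ 1 (mod 96)
  13^32 ≡ 1² = 1 ≡ 1 (mod 96)
  13^64 ≡ 1² = 1 ≡ 1 (mod 96)
  13^128 ≡ 1² = 1 ≡ 1 (mod 96)
152 = 128 + 16 + 8, so 13^152 = 13^128 × 13^16 × 13^8 ≡ 1 × 1 × 1 (mod 96)
Multiplying step by step:
  1 × 1 = 1 ≡ 1 (mod 96)
  1 × 1 = 1 ≡ 1 (mod 96)
Result: 13^152 ≡ 1 (mod 96)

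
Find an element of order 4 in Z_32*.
7 has order 4 mod 32 since 7^{4} ≡ 1 (mod 32) and no smaller power works.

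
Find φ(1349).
1260

Prime factorization: 1349 = 19 × 71
Using the formula φ(n) = n × Π(1 - 1/p) for each prime factor p:
φ(1349) = 1349 × (1 - 1/19) × (1 - 1/71)
φ(1349) = 1260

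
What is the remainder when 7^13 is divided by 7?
Using repeated squaring. 7 ≡ 0 (mod 7). 13 = 8 + 4 + 1 (binary 1101). Repeated squaring mod 7: 0^1 ≡ 0; 0^2 ≡ 0² = 0 ≡ 0; 0^4 ≡ 0² = 0 ≡ 0; 0^8 ≡ 0² = 0 ≡ 0. Multiply: 7^13 ≡ 0^8 × 0^4 × 0^1 ≡ 0 × 0 × 0 (mod 7): 0 × 0 = 0 ≡ 0; 0 × 0 = 0 ≡ 0. So 7^13 ≡ 0 (mod 7).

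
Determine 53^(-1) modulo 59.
53^(-1) ≡ 49 (mod 59). Verification: 53 × 49 = 2597 ≡ 1 (mod 59)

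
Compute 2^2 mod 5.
2 = 2 (binary 10). Repeated squaring mod 5: 2^1 ≡ 2; 2^2 ≡ 2² = 4 ≡ 4. So 2^2 ≡ 4 (mod 5).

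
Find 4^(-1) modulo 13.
10

Using Extended Euclidean Algorithm:
gcd(4, 13) = 1
Bezout coefficients: 4 × -3 + 13 × 1 = 1
So 4 × -3 ≡ 1 (mod 13)
The inverse is -3 mod 13 = 10
Verification: 4 × 10 = 40 = 3 × 13 + 1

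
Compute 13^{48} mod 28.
1

Using successive squaring:
Binary expansion of 48: 110000
Powers of 13 mod 28 (each is the square of the previous):
  13^1 ≡ 13 (mod 28)
  13^2 ≡ 13² = 169 ≡ 1 (mod 28)
  13^4 ≡ 1² = 1 ≡ 1 (mod 28)
  13^8 ≡ 1² = 1 ≡ 1 (mod 28)
  13^16 ≡ 1² = 1 ≡ 1 (mod 28)
  13^32 ≡ 1² = 1 ≡ 1 (mod 28)
48 = 32 + 16, so 13^48 = 13^32 × 13^16 ≡ 1 × 1 (mod 28)
Multiplying step by step:
  1 × 1 = 1 ≡ 1 (mod 28)
Result: 13^48 ≡ 1 (mod 28)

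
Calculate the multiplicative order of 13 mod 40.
Powers of 13 mod 40: 13^1≡13, 13^2≡9, 13^3≡37, 13^4≡1. Order = 4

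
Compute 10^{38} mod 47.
7

Using successive squaring:
Binary expansion of 38: 100110
Powers of 10 mod 47 (each is the square of the previous):
  10^1 ≡ 10 (mod 47)
  10^2 ≡ 10² = 100 ≡ 6 (mod 47)
  10^4 ≡ 6² = 36 ≡ 36 (mod 47)
  10^8 ≡ 36² = 1296 ≡ 27 (mod 47)
  10^16 ≡ 27² = 729 ≡ 24 (mod 47)
  10^32 ≡ 24² = 576 ≡ 12 (mod 47)
38 = 32 + 4 + 2, so 10^38 = 10^32 × 10^4 × 10^2 ≡ 12 × 36 × 6 (mod 47)
Multiplying step by step:
  12 × 36 = 432 ≡ 9 (mod 47)
  9 × 6 = 54 ≡ 7 (mod 47)
Result: 10^38 ≡ 7 (mod 47)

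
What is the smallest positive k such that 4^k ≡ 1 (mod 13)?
Powers of 4 mod 13: 4^1≡4, 4^2≡3, 4^3≡12, 4^4≡9, 4^5≡10, 4^6≡1. Order = 6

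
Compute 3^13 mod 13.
Using Fermat: 3^{12} ≡ 1 (mod 13). 13 ≡ 1 (mod 12). So 3^{13} ≡ 3^{1} ≡ 3 (mod 13)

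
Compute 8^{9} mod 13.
8

Using successive squaring:
Binary expansion of 9: 1001
Powers of 8 mod 13 (each is the square of the previous):
  8^1 ≡ 8 (mod 13)
  8^2 ≡ 8² = 64 ≡ 12 (mod 13)
  8^4 ≡ 12² = 144 ≡ 1 (mod 13)
  8^8 ≡ 1² = 1 ≡ 1 (mod 13)
9 = 8 + 1, so 8^9 = 8^8 × 8^1 ≡ 1 × 8 (mod 13)
Multiplying step by step:
  1 × 8 = 8 ≡ 8 (mod 13)
Result: 8^9 ≡ 8 (mod 13)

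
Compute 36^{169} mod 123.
33

Using successive squaring:
Binary expansion of 169: 10101001
Powers of 36 mod 123 (each is the square of the previous):
  36^1 ≡ 36 (mod 123)
  36^2 ≡ 36² = 1296 ≡ 66 (mod 123)
  36^4 ≡ 66² = 4356 ≡ 51 (mod 123)
  36^8 ≡ 51² = 2601 ≡ 18 (mod 123)
  36^16 ≡ 18² = 324 ≡ 78 (mod 123)
  36^32 ≡ 78² = 6084 ≡ 57 (mod 123)
  36^64 ≡ 57² = 3249 ≡ 51 (mod 123)
  36^128 ≡ 51² = 2601 ≡ 18 (mod 123)
169 = 128 + 32 + 8 + 1, so 36^169 = 36^128 × 36^32 × 36^8 × 36^1 ≡ 18 × 57 × 18 × 36 (mod 123)
Multiplying step by step:
  18 × 57 = 1026 ≡ 42 (mod 123)
  42 × 18 = 756 ≡ 18 (mod 123)
  18 × 36 = 648 ≡ 33 (mod 123)
Result: 36^169 ≡ 33 (mod 123)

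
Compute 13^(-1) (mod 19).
13^(-1) ≡ 3 (mod 19). Verification: 13 × 3 = 39 ≡ 1 (mod 19)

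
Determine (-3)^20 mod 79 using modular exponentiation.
Using repeated squaring. (-3) ≡ 76 (mod 79). 20 = 16 + 4 (binary 10100). Repeated squaring mod 79: 76^1 ≡ 76; 76^2 ≡ 76² = 5776 ≡ 9; 76^4 ≡ 9² = 81 ≡ 2; 76^8 ≡ 2² = 4 ≡ 4; 76^16 ≡ 4² = 16 ≡ 16. Multiply: (-3)^20 ≡ 76^16 × 76^4 ≡ 16 × 2 (mod 79): 16 × 2 = 32 ≡ 32. So (-3)^20 ≡ 32 (mod 79).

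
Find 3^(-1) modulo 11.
4

Using Extended Euclidean Algorithm:
gcd(3, 11) = 1
Bezout coefficients: 3 × 4 + 11 × -1 = 1
So 3 × 4 ≡ 1 (mod 11)
The inverse is 4 mod 11 = 4
Verification: 3 × 4 = 12 = 1 × 11 + 1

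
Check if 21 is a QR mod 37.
By Euler's criterion: 21^{18} ≡ 1 (mod 37). Since this equals 1, 21 is a QR.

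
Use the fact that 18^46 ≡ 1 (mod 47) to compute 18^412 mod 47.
By Fermat: 18^{46} ≡ 1 (mod 47). 412 = 8×46 + 44. So 18^{412} ≡ 18^{44} ≡ 28 (mod 47)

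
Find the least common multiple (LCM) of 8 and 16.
16

First find GCD(8, 16) using the Euclidean algorithm:
8 = 0 × 16 + 8
16 = 2 × 8 + 0
GCD(8, 16) = 8

LCM formula: LCM(a, b) = (a × b) / GCD(a, b)
LCM(8, 16) = (8 × 16) / 8
LCM(8, 16) = 128 / 8
LCM(8, 16) = 16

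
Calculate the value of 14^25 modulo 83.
Using repeated squaring. 25 = 16 + 8 + 1 (binary 11001). Repeated squaring mod 83: 14^1 ≡ 14; 14^2 ≡ 14² = 196 ≡ 30; 14^4 ≡ 30² = 900 ≡ 70; 14^8 ≡ 70² = 4900 ≡ 3; 14^16 ≡ 3² = 9 ≡ 9. Multiply: 14^25 = 14^16 × 14^8 × 14^1 ≡ 9 × 3 × 14 (mod 83): 9 × 3 = 27 ≡ 27; 27 × 14 = 378 ≡ 46. So 14^25 ≡ 46 (mod 83).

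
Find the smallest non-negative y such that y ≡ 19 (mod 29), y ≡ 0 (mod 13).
338

Using the Chinese Remainder Theorem:
M = product of moduli = 377
For equation 1: M_1 = 13, 13 ≡ 13 (mod 29), inverse of 13 mod 29 is 9 (check: 13 × 9 = 117 ≡ 1 (mod 29))
For equation 2: M_2 = 29, 29 ≡ 3 (mod 13), inverse of 29 mod 13 is 9 (check: 3 × 9 = 27 ≡ 1 (mod 13))
Combine: y ≡ Σ r_i×M_i×(M_i⁻¹ mod m_i) = 19×13×9 + 0×29×9 = 2223 + 0 = 2223
2223 mod 377 = 338
y ≡ 338 (mod 377)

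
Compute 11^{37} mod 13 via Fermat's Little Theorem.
11

By Fermat's Little Theorem, a^(p-1) ≡ 1 (mod p) for prime p and gcd(a, p) = 1
Here p = 13, so 11^12 ≡ 1 (mod 13)
We can reduce the exponent: 37 mod 12 = 1
So 11^37 ≡ 11^1 (mod 13)
Computing: 11^1 mod 13 = 11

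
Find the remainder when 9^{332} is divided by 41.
By Fermat: 9^{40} ≡ 1 (mod 41). 332 = 8×40 + 12. So 9^{332} ≡ 9^{12} ≡ 1 (mod 41)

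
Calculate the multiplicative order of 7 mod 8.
Powers of 7 mod 8: 7^1≡7, 7^2≡1. Order = 2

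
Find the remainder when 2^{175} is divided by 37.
By Fermat: 2^{36} ≡ 1 (mod 37). 175 = 4×36 + 31. So 2^{175} ≡ 2^{31} ≡ 22 (mod 37)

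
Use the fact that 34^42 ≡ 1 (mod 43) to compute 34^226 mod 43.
By Fermat: 34^{42} ≡ 1 (mod 43). 226 = 5×42 + 16. So 34^{226} ≡ 34^{16} ≡ 13 (mod 43)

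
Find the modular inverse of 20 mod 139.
20^(-1) ≡ 7 (mod 139). Verification: 20 × 7 = 140 ≡ 1 (mod 139)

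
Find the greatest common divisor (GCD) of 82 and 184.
2

Using the Euclidean algorithm:
82 = 0 × 184 + 82
184 = 2 × 82 + 20
82 = 4 × 20 + 2
20 = 10 × 2 + 0

GCD(82, 184) = 2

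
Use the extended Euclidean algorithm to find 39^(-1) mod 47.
Extended GCD: 39(-6) + 47(5) = 1. So 39^(-1) ≡ 41 ≡ 41 (mod 47). Verify: 39 × 41 = 1599 ≡ 1 (mod 47)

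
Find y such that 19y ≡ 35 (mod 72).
17

Since gcd(19, 72) = 1 divides 35, a solution exists.
Multiply both sides by the inverse of 19 mod 72:
  19^(-1) mod 72 = 19
  x ≡ 19 × 35 ≡ 665 ≡ 17 (mod 72)
Verification: 19 × 17 = 323 = 4 × 72 + 35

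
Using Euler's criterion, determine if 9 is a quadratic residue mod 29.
By Euler's criterion: 9^{14} ≡ 1 (mod 29). Since this equals 1, 9 is a QR.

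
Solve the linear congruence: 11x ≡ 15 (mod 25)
15

Since gcd(11, 25) = 1 divides 15, a solution exists.
Multiply both sides by the inverse of 11 mod 25:
  11^(-1) mod 25 = 16
  x ≡ 16 × 15 ≡ 240 ≡ 15 (mod 25)
Verification: 11 × 15 = 165 = 6 × 25 + 15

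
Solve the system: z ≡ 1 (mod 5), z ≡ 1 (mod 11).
M = 5 × 11 = 55. M₁ = 11, y₁ ≡ 1 (mod 5). M₂ = 5, y₂ ≡ 9 (mod 11). z = 1×11×1 + 1×5×9 ≡ 1 (mod 55)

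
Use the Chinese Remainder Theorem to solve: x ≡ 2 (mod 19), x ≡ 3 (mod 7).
59

Using the Chinese Remainder Theorem:
M = product of moduli = 133
For equation 1: M_1 = 7, 7 ≡ 7 (mod 19), inverse of 7 mod 19 is 11 (check: 7 × 11 = 77 ≡ 1 (mod 19))
For equation 2: M_2 = 19, 19 ≡ 5 (mod 7), inverse of 19 mod 7 is 3 (check: 5 × 3 = 15 ≡ 1 (mod 7))
Combine: x ≡ Σ r_i×M_i×(M_i⁻¹ mod m_i) = 2×7×11 + 3×19×3 = 154 + 171 = 325
325 mod 133 = 59
x ≡ 59 (mod 133)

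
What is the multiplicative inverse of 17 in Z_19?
17^(-1) ≡ 9 (mod 19). Verification: 17 × 9 = 153 ≡ 1 (mod 19)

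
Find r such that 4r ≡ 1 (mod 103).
4^(-1) ≡ 26 (mod 103). Verification: 4 × 26 = 104 ≡ 1 (mod 103)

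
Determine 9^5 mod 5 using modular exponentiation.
9 ≡ 4 (mod 5). 5 = 4 + 1 (binary 101). Repeated squaring mod 5: 4^1 ≡ 4; 4^2 ≡ 4² = 16 ≡ 1; 4^4 ≡ 1² = 1 ≡ 1. Multiply: 9^5 ≡ 4^4 × 4^1 ≡ 1 × 4 (mod 5): 1 × 4 = 4 ≡ 4. So 9^5 ≡ 4 (mod 5).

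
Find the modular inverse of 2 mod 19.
2^(-1) ≡ 10 (mod 19). Verification: 2 × 10 = 20 ≡ 1 (mod 19)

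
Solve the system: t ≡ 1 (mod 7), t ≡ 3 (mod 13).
M = 7 × 13 = 91. M₁ = 13, y₁ ≡ 6 (mod 7). M₂ = 7, y₂ ≡ 2 (mod 13). t = 1×13×6 + 3×7×2 ≡ 29 (mod 91)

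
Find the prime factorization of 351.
3^3 × 13

Divide by primes starting from smallest:
351 ÷ 3 = 117
117 ÷ 3 = 39
39 ÷ 3 = 13
13 ÷ 13 = 1

351 = 3^3 × 13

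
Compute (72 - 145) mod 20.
7

(72 - 145) = -73
-73 mod 20 = 7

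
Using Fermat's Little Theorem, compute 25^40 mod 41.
By Fermat's Little Theorem, 25^{40} ≡ 1 (mod 41) since 41 is prime and gcd(25, 41) = 1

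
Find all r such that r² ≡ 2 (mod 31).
The square roots of 2 mod 31 are 8 and 23. Verify: 8² = 64 ≡ 2 (mod 31)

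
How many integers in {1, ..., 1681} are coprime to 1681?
1640

Prime factorization: 1681 = 41^2
Using the formula φ(n) = n × Π(1 - 1/p) for each prime factor p:
φ(1681) = 1681 × (1 - 1/41)
φ(1681) = 1640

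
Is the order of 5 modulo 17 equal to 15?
No, the actual order is 16, not 15.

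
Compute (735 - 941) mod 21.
4

(735 - 941) = -206
-206 mod 21 = 4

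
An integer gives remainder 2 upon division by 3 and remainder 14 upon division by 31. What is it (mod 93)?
M = 3 × 31 = 93. M₁ = 31, y₁ ≡ 1 (mod 3). M₂ = 3, y₂ ≡ 21 (mod 31). x = 2×31×1 + 14×3×21 ≡ 14 (mod 93). The smallest positive such number is 14.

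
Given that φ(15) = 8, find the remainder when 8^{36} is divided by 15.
By Euler: 8^{8} ≡ 1 (mod 15) since gcd(8, 15) = 1. 36 = 4×8 + 4. So 8^{36} ≡ 8^{4} ≡ 1 (mod 15)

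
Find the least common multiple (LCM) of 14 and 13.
182

First find GCD(14, 13) using the Euclidean algorithm:
14 = 1 × 13 + 1
13 = 13 × 1 + 0
GCD(14, 13) = 1

LCM formula: LCM(a, b) = (a × b) / GCD(a, b)
LCM(14, 13) = (14 × 13) / 1
LCM(14, 13) = 182 / 1
LCM(14, 13) = 182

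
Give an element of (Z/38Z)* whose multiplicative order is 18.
3 has order 18 mod 38 since 3^{18} ≡ 1 (mod 38) and no smaller power works.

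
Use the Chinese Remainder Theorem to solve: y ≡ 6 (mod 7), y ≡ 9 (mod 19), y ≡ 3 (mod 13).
237

Using the Chinese Remainder Theorem:
M = product of moduli = 1729
For equation 1: M_1 = 247, 247 ≡ 2 (mod 7), inverse of 247 mod 7 is 4 (check: 2 × 4 = 8 ≡ 1 (mod 7))
For equation 2: M_2 = 91, 91 ≡ 15 (mod 19), inverse of 91 mod 19 is 14 (check: 15 × 14 = 210 ≡ 1 (mod 19))
For equation 3: M_3 = 133, 133 ≡ 3 (mod 13), inverse of 133 mod 13 is 9 (check: 3 × 9 = 27 ≡ 1 (mod 13))
Combine: y ≡ Σ r_i×M_i×(M_i⁻¹ mod m_i) = 6×247×4 + 9×91×14 + 3×133×9 = 5928 + 11466 + 3591 = 20985
20985 mod 1729 = 237
y ≡ 237 (mod 1729)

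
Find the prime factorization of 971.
971

Divide by primes starting from smallest:
971 ÷ 971 = 1

971 = 971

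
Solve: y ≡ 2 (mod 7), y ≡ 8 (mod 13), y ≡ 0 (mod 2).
M = 7 × 13 × 2 = 182. M₁ = 26, y₁ ≡ 3 (mod 7). M₂ = 14, y₂ ≡ 1 (mod 13). M₃ = 91, y₃ ≡ 1 (mod 2). y = 2×26×3 + 8×14×1 + 0×91×1 ≡ 86 (mod 182)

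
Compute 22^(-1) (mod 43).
22^(-1) ≡ 2 (mod 43). Verification: 22 × 2 = 44 ≡ 1 (mod 43)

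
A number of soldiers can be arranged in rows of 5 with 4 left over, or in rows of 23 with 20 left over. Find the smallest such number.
M = 5 × 23 = 115. M₁ = 23, y₁ ≡ 2 (mod 5). M₂ = 5, y₂ ≡ 14 (mod 23). x = 4×23×2 + 20×5×14 ≡ 89 (mod 115). The smallest positive such number is 89.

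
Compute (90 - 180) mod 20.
10

(90 - 180) = -90
-90 mod 20 = 10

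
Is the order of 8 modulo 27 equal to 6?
Yes, ord_27(8) = 6.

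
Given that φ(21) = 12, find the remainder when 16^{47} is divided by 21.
By Euler: 16^{12} ≡ 1 (mod 21) since gcd(16, 21) = 1. 47 = 3×12 + 11. So 16^{47} ≡ 16^{11} ≡ 4 (mod 21)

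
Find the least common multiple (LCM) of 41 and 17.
697

First find GCD(41, 17) using the Euclidean algorithm:
41 = 2 × 17 + 7
17 = 2 × 7 + 3
7 = 2 × 3 + 1
3 = 3 × 1 + 0
GCD(41, 17) = 1

LCM formula: LCM(a, b) = (a × b) / GCD(a, b)
LCM(41, 17) = (41 × 17) / 1
LCM(41, 17) = 697 / 1
LCM(41, 17) = 697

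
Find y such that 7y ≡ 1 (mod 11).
7^(-1) ≡ 8 (mod 11). Verification: 7 × 8 = 56 ≡ 1 (mod 11)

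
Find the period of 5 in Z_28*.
Powers of 5 mod 28: 5^1≡5, 5^2≡25, 5^3≡13, 5^4≡9, 5^5≡17, 5^6≡1. Order = 6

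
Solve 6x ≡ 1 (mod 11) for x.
2

Using Extended Euclidean Algorithm:
gcd(6, 11) = 1
Bezout coefficients: 6 × 2 + 11 × -1 = 1
So 6 × 2 ≡ 1 (mod 11)
The inverse is 2 mod 11 = 2
Verification: 6 × 2 = 12 = 1 × 11 + 1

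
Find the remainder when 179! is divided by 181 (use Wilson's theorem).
(180)! = (179)! × (180) ≡ -1 (mod 181). So (179)! ≡ -1 × (180)^(-1) ≡ (-1)×(-1) = 1 (mod 181)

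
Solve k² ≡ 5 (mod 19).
The square roots of 5 mod 19 are 9 and 10. Verify: 9² = 81 ≡ 5 (mod 19)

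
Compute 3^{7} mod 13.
3

Using successive squaring:
Binary expansion of 7: 111
Powers of 3 mod 13 (each is the square of the previous):
  3^1 ≡ 3 (mod 13)
  3^2 ≡ 3² = 9 ≡ 9 (mod 13)
  3^4 ≡ 9² = 81 ≡ 3 (mod 13)
7 = 4 + 2 + 1, so 3^7 = 3^4 × 3^2 × 3^1 ≡ 3 × 9 × 3 (mod 13)
Multiplying step by step:
  3 × 9 = 27 ≡ 1 (mod 13)
  1 × 3 = 3 ≡ 3 (mod 13)
Result: 3^7 ≡ 3 (mod 13)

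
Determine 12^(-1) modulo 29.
12^(-1) ≡ 17 (mod 29). Verification: 12 × 17 = 204 ≡ 1 (mod 29)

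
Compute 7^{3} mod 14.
7

Using successive squaring:
Binary expansion of 3: 11
Powers of 7 mod 14 (each is the square of the previous):
  7^1 ≡ 7 (mod 14)
  7^2 ≡ 7² = 49 ≡ 7 (mod 14)
3 = 2 + 1, so 7^3 = 7^2 × 7^1 ≡ 7 × 7 (mod 14)
Multiplying step by step:
  7 × 7 = 49 ≡ 7 (mod 14)
Result: 7^3 ≡ 7 (mod 14)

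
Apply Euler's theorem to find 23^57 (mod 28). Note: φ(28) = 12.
By Euler: 23^{12} ≡ 1 (mod 28) since gcd(23, 28) = 1. 57 = 4×12 + 9. So 23^{57} ≡ 23^{9} ≡ 15 (mod 28)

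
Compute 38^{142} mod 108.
52

Using successive squaring:
Binary expansion of 142: 10001110
Powers of 38 mod 108 (each is the square of the previous):
  38^1 ≡ 38 (mod 108)
  38^2 ≡ 38² = 1444 ≡ 40 (mod 108)
  38^4 ≡ 40² = 1600 ≡ 88 (mod 108)
  38^8 ≡ 88² = 7744 ≡ 76 (mod 108)
  38^16 ≡ 76² = 5776 ≡ 52 (mod 108)
  38^32 ≡ 52² = 2704 ≡ 4 (mod 108)
  38^64 ≡ 4² = 16 ≡ 16 (mod 108)
  38^128 ≡ 16² = 256 ≡ 40 (mod 108)
142 = 128 + 8 + 4 + 2, so 38^142 = 38^128 × 38^8 × 38^4 × 38^2 ≡ 40 × 76 × 88 × 40 (mod 108)
Multiplying step by step:
  40 × 76 = 3040 ≡ 16 (mod 108)
  16 × 88 = 1408 ≡ 4 (mod 108)
  4 × 40 = 160 ≡ 52 (mod 108)
Result: 38^142 ≡ 52 (mod 108)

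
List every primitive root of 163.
Primitive roots mod 163: {2, 3, 7, 11, 12, 18, 19, 20, 29, 32, 42, 44, 45, 50, 52, 63, 66, 67, 68, 70, 72, 73, 75, 76, 79, 80, 82, 89, 92, 94, 101, 103, 106, 107, 108, 109, 112, 114, 116, 117, 120, 122, 124, 128, 129, 130, 137, 139, 147, 148, 149, 153, 154, 159}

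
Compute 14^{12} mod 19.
11

Using successive squaring:
Binary expansion of 12: 1100
Powers of 14 mod 19 (each is the square of the previous):
  14^1 ≡ 14 (mod 19)
  14^2 ≡ 14² = 196 ≡ 6 (mod 19)
  14^4 ≡ 6² = 36 ≡ 17 (mod 19)
  14^8 ≡ 17² = 289 ≡ 4 (mod 19)
12 = 8 + 4, so 14^12 = 14^8 × 14^4 ≡ 4 × 17 (mod 19)
Multiplying step by step:
  4 × 17 = 68 ≡ 11 (mod 19)
Result: 14^12 ≡ 11 (mod 19)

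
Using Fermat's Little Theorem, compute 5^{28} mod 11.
4

By Fermat's Little Theorem, a^(p-1) ≡ 1 (mod p) for prime p and gcd(a, p) = 1
Here p = 11, so 5^10 ≡ 1 (mod 11)
We can reduce the exponent: 28 mod 10 = 8
So 5^28 ≡ 5^8 (mod 11)
Computing: 5^8 mod 11 = 4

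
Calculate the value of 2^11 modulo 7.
Using Fermat: 2^{6} ≡ 1 (mod 7). 11 ≡ 5 (mod 6). So 2^{11} ≡ 2^{5} ≡ 4 (mod 7)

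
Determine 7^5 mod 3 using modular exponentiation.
7 ≡ 1 (mod 3). 5 = 4 + 1 (binary 101). Repeated squaring mod 3: 1^1 ≡ 1; 1^2 ≡ 1² = 1 ≡ 1; 1^4 ≡ 1² = 1 ≡ 1. Multiply: 7^5 ≡ 1^4 × 1^1 ≡ 1 × 1 (mod 3): 1 × 1 = 1 ≡ 1. So 7^5 ≡ 1 (mod 3).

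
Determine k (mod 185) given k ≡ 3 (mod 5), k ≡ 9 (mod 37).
83

Using the Chinese Remainder Theorem:
M = product of moduli = 185
For equation 1: M_1 = 37, 37 ≡ 2 (mod 5), inverse of 37 mod 5 is 3 (check: 2 × 3 = 6 ≡ 1 (mod 5))
For equation 2: M_2 = 5, 5 ≡ 5 (mod 37), inverse of 5 mod 37 is 15 (check: 5 × 15 = 75 ≡ 1 (mod 37))
Combine: k ≡ Σ r_i×M_i×(M_i⁻¹ mod m_i) = 3×37×3 + 9×5×15 = 333 + 675 = 1008
1008 mod 185 = 83
k ≡ 83 (mod 185)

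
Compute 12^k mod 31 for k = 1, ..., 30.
g^1, g^2, ..., g^{30} mod 31: {12, 20, 23, 28, 26, 2, 24, 9, 15, 25, 21, 4, 17, 18, 30, 19, 11, 8, 3, 5, 29, 7, 22, 16, 6, 10, 27, 14, 13, 1}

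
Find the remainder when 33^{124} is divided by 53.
By Fermat: 33^{52} ≡ 1 (mod 53). 124 = 2×52 + 20. So 33^{124} ≡ 33^{20} ≡ 47 (mod 53)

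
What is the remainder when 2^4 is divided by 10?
4 = 4 (binary 100). Repeated squaring mod 10: 2^1 ≡ 2; 2^2 ≡ 2² = 4 ≡ 4; 2^4 ≡ 4² = 16 ≡ 6. So 2^4 ≡ 6 (mod 10).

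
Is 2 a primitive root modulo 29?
p - 1 = 28 has prime divisors 2, 7. Check 2^(28/q) mod 29 for each: 2^(28/2) = 2^14 ≡ 28, 2^(28/7) = 2^4 ≡ 16 (mod 29). None of these is 1, so 2 has order 28 = φ(29), so it is a primitive root mod 29.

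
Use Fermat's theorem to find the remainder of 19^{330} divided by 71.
32

By Fermat's Little Theorem, a^(p-1) ≡ 1 (mod p) for prime p and gcd(a, p) = 1
Here p = 71, so 19^70 ≡ 1 (mod 71)
We can reduce the exponent: 330 mod 70 = 50
So 19^330 ≡ 19^50 (mod 71)
Computing: 19^50 mod 71 = 32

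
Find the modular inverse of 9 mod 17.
9^(-1) ≡ 2 (mod 17). Verification: 9 × 2 = 18 ≡ 1 (mod 17)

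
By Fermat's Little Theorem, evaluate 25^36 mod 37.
By Fermat's Little Theorem, 25^{36} ≡ 1 (mod 37) since 37 is prime and gcd(25, 37) = 1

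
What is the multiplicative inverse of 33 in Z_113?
33^(-1) ≡ 24 (mod 113). Verification: 33 × 24 = 792 ≡ 1 (mod 113)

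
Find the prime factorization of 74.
2 × 37

Divide by primes starting from smallest:
74 ÷ 2 = 37
37 ÷ 37 = 1

74 = 2 × 37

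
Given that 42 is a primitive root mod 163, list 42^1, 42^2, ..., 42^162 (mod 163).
g^1, g^2, ..., g^{162} mod 163: {42, 134, 86, 26, 114, 61, 117, 24, 30, 119, 108, 135, 128, 160, 37, 87, 68, 85, 147, 143, 138, 91, 73, 132, 2, 84, 105, 9, 52, 65, 122, 71, 48, 60, 75, 53, 107, 93, 157, 74, 11, 136, 7, 131, 123, 113, 19, 146, 101, 4, 5, 47, 18, 104, 130, 81, 142, 96, 120, 150, 106, 51, 23, 151, 148, 22, 109, 14, 99, 83, 63, 38, 129, 39, 8, 10, 94, 36, 45, 97, 162, 121, 29, 77, 137, 49, 102, 46, 139, 133, 44, 55, 28, 35, 3, 126, 76, 95, 78, 16, 20, 25, 72, 90, 31, 161, 79, 58, 154, 111, 98, 41, 92, 115, 103, 88, 110, 56, 70, 6, 89, 152, 27, 156, 32, 40, 50, 144, 17, 62, 159, 158, 116, 145, 59, 33, 82, 21, 67, 43, 13, 57, 112, 140, 12, 15, 141, 54, 149, 64, 80, 100, 125, 34, 124, 155, 153, 69, 127, 118, 66, 1}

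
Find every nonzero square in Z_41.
QRs mod 41: {1, 2, 4, 5, 8, 9, 10, 16, 18, 20, 21, 23, 25, 31, 32, 33, 36, 37, 39, 40}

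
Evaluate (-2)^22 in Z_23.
Using Fermat: (-2)^{22} ≡ 1 (mod 23). 22 ≡ 0 (mod 22). So (-2)^{22} ≡ (-2)^{0} ≡ 1 (mod 23)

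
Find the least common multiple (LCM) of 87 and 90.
2610

First find GCD(87, 90) using the Euclidean algorithm:
87 = 0 × 90 + 87
90 = 1 × 87 + 3
87 = 29 × 3 + 0
GCD(87, 90) = 3

LCM formula: LCM(a, b) = (a × b) / GCD(a, b)
LCM(87, 90) = (87 × 90) / 3
LCM(87, 90) = 7830 / 3
LCM(87, 90) = 2610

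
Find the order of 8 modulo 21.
Powers of 8 mod 21: 8^1≡8, 8^2≡1. Order = 2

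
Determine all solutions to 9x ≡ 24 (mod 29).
22

Since gcd(9, 29) = 1 divides 24, a solution exists.
Multiply both sides by the inverse of 9 mod 29:
  9^(-1) mod 29 = 13
  x ≡ 13 × 24 ≡ 312 ≡ 22 (mod 29)
Verification: 9 × 22 = 198 = 6 × 29 + 24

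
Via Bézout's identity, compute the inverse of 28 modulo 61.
Extended GCD: 28(24) + 61(-11) = 1. So 28^(-1) ≡ 24 ≡ 24 (mod 61). Verify: 28 × 24 = 672 ≡ 1 (mod 61)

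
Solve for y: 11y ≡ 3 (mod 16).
9

Since gcd(11, 16) = 1 divides 3, a solution exists.
Multiply both sides by the inverse of 11 mod 16:
  11^(-1) mod 16 = 3
  x ≡ 3 × 3 ≡ 9 ≡ 9 (mod 16)
Verification: 11 × 9 = 99 = 6 × 16 + 3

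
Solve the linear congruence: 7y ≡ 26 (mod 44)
10

Since gcd(7, 44) = 1 divides 26, a solution exists.
Multiply both sides by the inverse of 7 mod 44:
  7^(-1) mod 44 = 19
  x ≡ 19 × 26 ≡ 494 ≡ 10 (mod 44)
Verification: 7 × 10 = 70 = 1 × 44 + 26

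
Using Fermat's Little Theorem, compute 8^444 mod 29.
By Fermat: 8^{28} ≡ 1 (mod 29). 444 ≡ 24 (mod 28). So 8^{444} ≡ 8^{24} ≡ 25 (mod 29)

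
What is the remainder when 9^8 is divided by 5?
9 ≡ 4 (mod 5). 8 = 8 (binary 1000). Repeated squaring mod 5: 4^1 ≡ 4; 4^2 ≡ 4² = 16 ≡ 1; 4^4 ≡ 1² = 1 ≡ 1; 4^8 ≡ 1² = 1 ≡ 1. So 9^8 ≡ 1 (mod 5).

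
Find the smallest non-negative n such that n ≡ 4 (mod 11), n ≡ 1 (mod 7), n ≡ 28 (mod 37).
2248

Using the Chinese Remainder Theorem:
M = product of moduli = 2849
For equation 1: M_1 = 259, 259 ≡ 6 (mod 11), inverse of 259 mod 11 is 2 (check: 6 × 2 = 12 ≡ 1 (mod 11))
For equation 2: M_2 = 407, 407 ≡ 1 (mod 7), inverse of 407 mod 7 is 1 (check: 1 × 1 = 1 ≡ 1 (mod 7))
For equation 3: M_3 = 77, 77 ≡ 3 (mod 37), inverse of 77 mod 37 is 25 (check: 3 × 25 = 75 ≡ 1 (mod 37))
Combine: n ≡ Σ r_i×M_i×(M_i⁻¹ mod m_i) = 4×259×2 + 1×407×1 + 28×77×25 = 2072 + 407 + 53900 = 56379
56379 mod 2849 = 2248
n ≡ 2248 (mod 2849)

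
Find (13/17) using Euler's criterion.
(13/17) = 13^{8} mod 17 = 1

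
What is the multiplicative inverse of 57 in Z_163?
57^(-1) ≡ 143 (mod 163). Verification: 57 × 143 = 8151 ≡ 1 (mod 163)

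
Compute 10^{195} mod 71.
48

Using successive squaring:
Binary expansion of 195: 11000011
Powers of 10 mod 71 (each is the square of the previous):
  10^1 ≡ 10 (mod 71)
  10^2 ≡ 10² = 100 ≡ 29 (mod 71)
  10^4 ≡ 29² = 841 ≡ 60 (mod 71)
  10^8 ≡ 60² = 3600 ≡ 50 (mod 71)
  10^16 ≡ 50² = 2500 ≡ 15 (mod 71)
  10^32 ≡ 15² = 225 ≡ 12 (mod 71)
  10^64 ≡ 12² = 144 ≡ 2 (mod 71)
  10^128 ≡ 2² = 4 ≡ 4 (mod 71)
195 = 128 + 64 + 2 + 1, so 10^195 = 10^128 × 10^64 × 10^2 × 10^1 ≡ 4 × 2 × 29 × 10 (mod 71)
Multiplying step by step:
  4 × 2 = 8 ≡ 8 (mod 71)
  8 × 29 = 232 ≡ 19 (mod 71)
  19 × 10 = 190 ≡ 48 (mod 71)
Result: 10^195 ≡ 48 (mod 71)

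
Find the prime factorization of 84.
2^2 × 3 × 7

Divide by primes starting from smallest:
84 ÷ 2 = 42
42 ÷ 2 = 21
21 ÷ 3 = 7
7 ÷ 7 = 1

84 = 2^2 × 3 × 7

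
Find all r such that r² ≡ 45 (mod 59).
The square roots of 45 mod 59 are 35 and 24. Verify: 35² = 1225 ≡ 45 (mod 59)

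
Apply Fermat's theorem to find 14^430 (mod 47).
By Fermat: 14^{46} ≡ 1 (mod 47). 430 ≡ 16 (mod 46). So 14^{430} ≡ 14^{16} ≡ 2 (mod 47)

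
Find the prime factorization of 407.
11 × 37

Divide by primes starting from smallest:
407 ÷ 11 = 37
37 ÷ 37 = 1

407 = 11 × 37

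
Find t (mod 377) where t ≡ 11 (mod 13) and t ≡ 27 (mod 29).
M = 13 × 29 = 377. M₁ = 29, y₁ ≡ 9 (mod 13). M₂ = 13, y₂ ≡ 9 (mod 29). t = 11×29×9 + 27×13×9 ≡ 375 (mod 377)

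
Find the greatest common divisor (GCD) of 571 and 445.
1

Using the Euclidean algorithm:
571 = 1 × 445 + 126
445 = 3 × 126 + 67
126 = 1 × 67 + 59
67 = 1 × 59 + 8
59 = 7 × 8 + 3
8 = 2 × 3 + 2
3 = 1 × 2 + 1
2 = 2 × 1 + 0

GCD(571, 445) = 1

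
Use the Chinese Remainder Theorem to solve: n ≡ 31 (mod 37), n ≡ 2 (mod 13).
327

Using the Chinese Remainder Theorem:
M = product of moduli = 481
For equation 1: M_1 = 13, 13 ≡ 13 (mod 37), inverse of 13 mod 37 is 20 (check: 13 × 20 = 260 ≡ 1 (mod 37))
For equation 2: M_2 = 37, 37 ≡ 11 (mod 13), inverse of 37 mod 13 is 6 (check: 11 × 6 = 66 ≡ 1 (mod 13))
Combine: n ≡ Σ r_i×M_i×(M_i⁻¹ mod m_i) = 31×13×20 + 2×37×6 = 8060 + 444 = 8504
8504 mod 481 = 327
n ≡ 327 (mod 481)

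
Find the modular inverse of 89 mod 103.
89^(-1) ≡ 22 (mod 103). Verification: 89 × 22 = 1958 ≡ 1 (mod 103)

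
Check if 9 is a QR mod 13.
By Euler's criterion: 9^{6} ≡ 1 (mod 13). Since this equals 1, 9 is a QR.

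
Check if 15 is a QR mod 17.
By Euler's criterion: 15^{8} ≡ 1 (mod 17). Since this equals 1, 15 is a QR.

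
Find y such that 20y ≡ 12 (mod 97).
20

Since gcd(20, 97) = 1 divides 12, a solution exists.
Multiply both sides by the inverse of 20 mod 97:
  20^(-1) mod 97 = 34
  x ≡ 34 × 12 ≡ 408 ≡ 20 (mod 97)
Verification: 20 × 20 = 400 = 4 × 97 + 12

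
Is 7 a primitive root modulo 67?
Yes

To verify, check if 7^(66/q) ≢ 1 (mod 67) for each prime divisor q of 66
Divisors of 66 = 66: [1, 2, 3, 6, 11, 22, 33, 66]
  7^(66/11) = 7^6 ≡ 64 (mod 67)
  7^(66/2) = 7^33 ≡ 66 (mod 67)
  7^(66/3) = 7^22 ≡ 29 (mod 67)
Conclusion: 7 is a primitive root modulo 67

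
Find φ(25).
20

Prime factorization: 25 = 5^2
Using the formula φ(n) = n × Π(1 - 1/p) for each prime factor p:
φ(25) = 25 × (1 - 1/5)
φ(25) = 20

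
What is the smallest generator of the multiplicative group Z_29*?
p - 1 = 28 has prime divisors 2, 7. h is a primitive root mod 29 iff h^(28/q) ≢ 1 (mod 29) for each such q.
h = 2: 2^14 ≡ 28, 2^4 ≡ 16 (mod 29); none is 1, so 2 has order 28 and is a primitive root.
The smallest primitive root mod 29 is g = 2.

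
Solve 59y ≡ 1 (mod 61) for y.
30

Using Extended Euclidean Algorithm:
gcd(59, 61) = 1
Bezout coefficients: 59 × 30 + 61 × -29 = 1
So 59 × 30 ≡ 1 (mod 61)
The inverse is 30 mod 61 = 30
Verification: 59 × 30 = 1770 = 29 × 61 + 1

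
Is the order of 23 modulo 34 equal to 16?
Yes, ord_34(23) = 16.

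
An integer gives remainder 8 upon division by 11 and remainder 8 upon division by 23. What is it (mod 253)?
M = 11 × 23 = 253. M₁ = 23, y₁ ≡ 1 (mod 11). M₂ = 11, y₂ ≡ 21 (mod 23). y = 8×23×1 + 8×11×21 ≡ 8 (mod 253). The smallest positive such number is 8.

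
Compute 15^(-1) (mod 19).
15^(-1) ≡ 14 (mod 19). Verification: 15 × 14 = 210 ≡ 1 (mod 19)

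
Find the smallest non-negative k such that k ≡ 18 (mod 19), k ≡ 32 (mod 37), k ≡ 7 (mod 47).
9689

Using the Chinese Remainder Theorem:
M = product of moduli = 33041
For equation 1: M_1 = 1739, 1739 ≡ 10 (mod 19), inverse of 1739 mod 19 is 2 (check: 10 × 2 = 20 ≡ 1 (mod 19))
For equation 2: M_2 = 893, 893 ≡ 5 (mod 37), inverse of 893 mod 37 is 15 (check: 5 × 15 = 75 ≡ 1 (mod 37))
For equation 3: M_3 = 703, 703 ≡ 45 (mod 47), inverse of 703 mod 47 is 23 (check: 45 × 23 = 1035 ≡ 1 (mod 47))
Combine: k ≡ Σ r_i×M_i×(M_i⁻¹ mod m_i) = 18×1739×2 + 32×893×15 + 7×703×23 = 62604 + 428640 + 113183 = 604427
604427 mod 33041 = 9689
k ≡ 9689 (mod 33041)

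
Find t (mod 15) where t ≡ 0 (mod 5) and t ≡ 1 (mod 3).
M = 5 × 3 = 15. M₁ = 3, y₁ ≡ 2 (mod 5). M₂ = 5, y₂ ≡ 2 (mod 3). t = 0×3×2 + 1×5×2 ≡ 10 (mod 15)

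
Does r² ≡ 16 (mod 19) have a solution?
By Euler's criterion: 16^{9} ≡ 1 (mod 19). Since this equals 1, 16 is a QR.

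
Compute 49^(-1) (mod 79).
50

Using Extended Euclidean Algorithm:
gcd(49, 79) = 1
Bezout coefficients: 49 × -29 + 79 × 18 = 1
So 49 × -29 ≡ 1 (mod 79)
The inverse is -29 mod 79 = 50
Verification: 49 × 50 = 2450 = 31 × 79 + 1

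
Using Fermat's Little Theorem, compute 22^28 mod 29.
By Fermat's Little Theorem, 22^{28} ≡ 1 (mod 29) since 29 is prime and gcd(22, 29) = 1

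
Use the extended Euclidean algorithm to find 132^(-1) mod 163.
Extended GCD: 132(21) + 163(-17) = 1. So 132^(-1) ≡ 21 ≡ 21 (mod 163). Verify: 132 × 21 = 2772 ≡ 1 (mod 163)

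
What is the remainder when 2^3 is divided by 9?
3 = 2 + 1 (binary 11). Repeated squaring mod 9: 2^1 ≡ 2; 2^2 ≡ 2² = 4 ≡ 4. Multiply: 2^3 = 2^2 × 2^1 ≡ 4 × 2 (mod 9): 4 × 2 = 8 ≡ 8. So 2^3 ≡ 8 (mod 9).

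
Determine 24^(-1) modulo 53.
24^(-1) ≡ 42 (mod 53). Verification: 24 × 42 = 1008 ≡ 1 (mod 53)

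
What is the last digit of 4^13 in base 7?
Using Fermat: 4^{6} ≡ 1 (mod 7). 13 ≡ 1 (mod 6). So 4^{13} ≡ 4^{1} ≡ 4 (mod 7)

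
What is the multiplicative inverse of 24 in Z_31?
22

Using Extended Euclidean Algorithm:
gcd(24, 31) = 1
Bezout coefficients: 24 × -9 + 31 × 7 = 1
So 24 × -9 ≡ 1 (mod 31)
The inverse is -9 mod 31 = 22
Verification: 24 × 22 = 528 = 17 × 31 + 1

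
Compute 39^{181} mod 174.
171

Using successive squaring:
Binary expansion of 181: 10110101
Powers of 39 mod 174 (each is the square of the previous):
  39^1 ≡ 39 (mod 174)
  39^2 ≡ 39² = 1521 ≡ 129 (mod 174)
  39^4 ≡ 129² = 16641 ≡ 111 (mod 174)
  39^8 ≡ 111² = 12321 ≡ 141 (mod 174)
  39^16 ≡ 141² = 19881 ≡ 45 (mod 174)
  39^32 ≡ 45² = 2025 ≡ 111 (mod 174)
  39^64 ≡ 111² = 12321 ≡ 141 (mod 174)
  39^128 ≡ 141² = 19881 ≡ 45 (mod 174)
181 = 128 + 32 + 16 + 4 + 1, so 39^181 = 39^128 × 39^32 × 39^16 × 39^4 × 39^1 ≡ 45 × 111 × 45 × 111 × 39 (mod 174)
Multiplying step by step:
  45 × 111 = 4995 ≡ 123 (mod 174)
  123 × 45 = 5535 ≡ 141 (mod 174)
  141 × 111 = 15651 ≡ 165 (mod 174)
  165 × 39 = 6435 ≡ 171 (mod 174)
Result: 39^181 ≡ 171 (mod 174)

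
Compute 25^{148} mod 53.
49

Using successive squaring:
Binary expansion of 148: 10010100
Powers of 25 mod 53 (each is the square of the previous):
  25^1 ≡ 25 (mod 53)
  25^2 ≡ 25² = 625 ≡ 42 (mod 53)
  25^4 ≡ 42² = 1764 ≡ 15 (mod 53)
  25^8 ≡ 15² = 225 ≡ 13 (mod 53)
  25^16 ≡ 13² = 169 ≡ 10 (mod 53)
  25^32 ≡ 10² = 100 ≡ 47 (mod 53)
  25^64 ≡ 47² = 2209 ≡ 36 (mod 53)
  25^128 ≡ 36² = 1296 ≡ 24 (mod 53)
148 = 128 + 16 + 4, so 25^148 = 25^128 × 25^16 × 25^4 ≡ 24 × 10 × 15 (mod 53)
Multiplying step by step:
  24 × 10 = 240 ≡ 28 (mod 53)
  28 × 15 = 420 ≡ 49 (mod 53)
Result: 25^148 ≡ 49 (mod 53)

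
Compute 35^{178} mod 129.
4

Using successive squaring:
Binary expansion of 178: 10110010
Powers of 35 mod 129 (each is the square of the previous):
  35^1 ≡ 35 (mod 129)
  35^2 ≡ 35² = 1225 ≡ 64 (mod 129)
  35^4 ≡ 64² = 4096 ≡ 97 (mod 129)
  35^8 ≡ 97² = 9409 ≡ 121 (mod 129)
  35^16 ≡ 121² = 14641 ≡ 64 (mod 129)
  35^32 ≡ 64² = 4096 ≡ 97 (mod 129)
  35^64 ≡ 97² = 9409 ≡ 121 (mod 129)
  35^128 ≡ 121² = 14641 ≡ 64 (mod 129)
178 = 128 + 32 + 16 + 2, so 35^178 = 35^128 × 35^32 × 35^16 × 35^2 ≡ 64 × 97 × 64 × 64 (mod 129)
Multiplying step by step:
  64 × 97 = 6208 ≡ 16 (mod 129)
  16 × 64 = 1024 ≡ 121 (mod 129)
  121 × 64 = 7744 ≡ 4 (mod 129)
Result: 35^178 ≡ 4 (mod 129)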